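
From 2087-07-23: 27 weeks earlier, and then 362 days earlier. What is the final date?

Going back 27 weeks (= 189 days) from July 23, 2087:
Going back 23 days from July 23, 2087 reaches the end of the previous month; 189 − 23 = 166 left.
June 2087 has 30 days: 166 − 30 = 136 left.
May 2087 has 31 days: 136 − 31 = 105 left.
April 2087 has 30 days: 105 − 30 = 75 left.
March 2087 has 31 days: 75 − 31 = 44 left.
February 2087 has 28 days (2087 is not a leap year): 44 − 28 = 16 left.
January 2087 has 31 days; 31 − 16 = 15 → January 15, 2087.
Subtracting 362 days from January 15, 2087:
Going back 15 days from January 15, 2087 reaches the end of the previous month; 362 − 15 = 347 left.
December 2086 has 31 days: 347 − 31 = 316 left.
November 2086 has 30 days: 316 − 30 = 286 left.
October 2086 has 31 days: 286 − 31 = 255 left.
September 2086 has 30 days: 255 − 30 = 225 left.
August 2086 has 31 days: 225 − 31 = 194 left.
July 2086 has 31 days: 194 − 31 = 163 left.
June 2086 has 30 days: 163 − 30 = 133 left.
May 2086 has 31 days: 133 − 31 = 102 left.
April 2086 has 30 days: 102 − 30 = 72 left.
March 2086 has 31 days: 72 − 31 = 41 left.
February 2086 has 28 days (2086 is not a leap year): 41 − 28 = 13 left.
January 2086 has 31 days; 31 − 13 = 18 → January 18, 2086.

January 18, 2086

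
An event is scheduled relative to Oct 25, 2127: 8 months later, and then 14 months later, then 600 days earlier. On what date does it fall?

Adding 8 months from October 25, 2127:
month 10 + 8 = 18, which is month 6 of year 2128 → June 2128.
Day 25 is valid in June, giving June 25, 2128.
Counting forward 14 months from June 25, 2128:
month 6 + 14 = 20, which is month 8 of year 2129 → August 2129.
Day 25 is valid in August, giving August 25, 2129.
Subtracting 600 days from August 25, 2129:
Going back 25 days from August 25, 2129 reaches the end of the previous month; 600 − 25 = 575 left.
July 2129 has 31 days: 575 − 31 = 544 left.
June 2129 has 30 days: 544 − 30 = 514 left.
May 2129 has 31 days: 514 − 31 = 483 left.
April 2129 has 30 days: 483 − 30 = 453 left.
March 2129 has 31 days: 453 − 31 = 422 left.
February 2129 has 28 days (2129 is not a leap year): 422 − 28 = 394 left.
January 2129 has 31 days: 394 − 31 = 363 left.
December 2128 has 31 days: 363 − 31 = 332 left.
November 2128 has 30 days: 332 − 30 = 302 left.
October 2128 has 31 days: 302 − 31 = 271 left.
September 2128 has 30 days: 271 − 30 = 241 left.
August 2128 has 31 days: 241 − 31 = 210 left.
July 2128 has 31 days: 210 − 31 = 179 left.
June 2128 has 30 days: 179 − 30 = 149 left.
May 2128 has 31 days: 149 − 31 = 118 left.
April 2128 has 30 days: 118 − 30 = 88 left.
March 2128 has 31 days: 88 − 31 = 57 left.
February 2128 has 29 days (2128 is a leap year): 57 − 29 = 28 left.
January 2128 has 31 days; 31 − 28 = 3 → January 3, 2128.

January 3, 2128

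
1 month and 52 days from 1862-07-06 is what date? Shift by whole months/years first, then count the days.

September 27, 1862

Counting forward 1 month and 52 days from July 6, 1862: first the month/year part, then the days.
month 7 + 1 = 8 → August 1862.
Day 6 is valid in August, giving August 6, 1862.
Now add 52 days from August 6, 1862.
August has 31 days, so 31 − 6 = 25 days remain after August 6, 1862; 52 − 25 = 27 left.
27 days into September 1862 → September 27, 1862.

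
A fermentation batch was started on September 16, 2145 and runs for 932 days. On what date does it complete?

April 5, 2148

Counting forward 932 days from September 16, 2145.
September has 30 days, so 30 − 16 = 14 days remain after September 16, 2145; 932 − 14 = 918 left.
October 2145 has 31 days: 918 − 31 = 887 left.
November 2145 has 30 days: 887 − 30 = 857 left.
December 2145 has 31 days: 857 − 31 = 826 left.
January 2146 has 31 days: 826 − 31 = 795 left.
February 2146 has 28 days (2146 is not a leap year): 795 − 28 = 767 left.
March 2146 has 31 days: 767 − 31 = 736 left.
April 2146 has 30 days: 736 − 30 = 706 left.
May 2146 has 31 days: 706 − 31 = 675 left.
June 2146 has 30 days: 675 − 30 = 645 left.
July 2146 has 31 days: 645 − 31 = 614 left.
August 2146 has 31 days: 614 − 31 = 583 left.
September 2146 has 30 days: 583 − 30 = 553 left.
October 2146 has 31 days: 553 − 31 = 522 left.
November 2146 has 30 days: 522 − 30 = 492 left.
December 2146 has 31 days: 492 − 31 = 461 left.
January 2147 has 31 days: 461 − 31 = 430 left.
February 2147 has 28 days (2147 is not a leap year): 430 − 28 = 402 left.
March 2147 has 31 days: 402 − 31 = 371 left.
April 2147 has 30 days: 371 − 30 = 341 left.
May 2147 has 31 days: 341 − 31 = 310 left.
June 2147 has 30 days: 310 − 30 = 280 left.
July 2147 has 31 days: 280 − 31 = 249 left.
August 2147 has 31 days: 249 − 31 = 218 left.
September 2147 has 30 days: 218 − 30 = 188 left.
October 2147 has 31 days: 188 − 31 = 157 left.
November 2147 has 30 days: 157 − 30 = 127 left.
December 2147 has 31 days: 127 − 31 = 96 left.
January 2148 has 31 days: 96 − 31 = 65 left.
February 2148 has 29 days (2148 is a leap year): 65 − 29 = 36 left.
March 2148 has 31 days: 36 − 31 = 5 left.
5 days into April 2148 → April 5, 2148.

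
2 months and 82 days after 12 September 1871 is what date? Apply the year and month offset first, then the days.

February 2, 1872

Advancing 2 months and 82 days from September 12, 1871: first the month/year part, then the days.
month 9 + 2 = 11 → November 1871.
Day 12 is valid in November, giving November 12, 1871.
Now add 82 days from November 12, 1871.
November has 30 days, so 30 − 12 = 18 days remain after November 12, 1871; 82 − 18 = 64 left.
December 1871 has 31 days: 64 − 31 = 33 left.
January 1872 has 31 days: 33 − 31 = 2 left.
2 days into February 1872 → February 2, 1872.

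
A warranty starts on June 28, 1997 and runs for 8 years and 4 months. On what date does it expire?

Adding 8 years and 4 months from June 28, 1997.
+8 years → 2005; month 6 + 4 = 10 → October 2005.
Day 28 is valid in October, giving October 28, 2005.

October 28, 2005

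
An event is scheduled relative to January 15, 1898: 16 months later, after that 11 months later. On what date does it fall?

April 15, 1900

Counting forward 16 months from January 15, 1898:
month 1 + 16 = 17, which is month 5 of year 1899 → May 1899.
Day 15 is valid in May, giving May 15, 1899.
Counting forward 11 months from May 15, 1899:
month 5 + 11 = 16, which is month 4 of year 1900 → April 1900.
Day 15 is valid in April, giving April 15, 1900.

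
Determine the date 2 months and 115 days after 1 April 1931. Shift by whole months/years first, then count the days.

Adding 2 months and 115 days from April 1, 1931: first the month/year part, then the days.
month 4 + 2 = 6 → June 1931.
Day 1 is valid in June, giving June 1, 1931.
Now add 115 days from June 1, 1931.
June has 30 days, so 30 − 1 = 29 days remain after June 1, 1931; 115 − 29 = 86 left.
July 1931 has 31 days: 86 − 31 = 55 left.
August 1931 has 31 days: 55 − 31 = 24 left.
24 days into September 1931 → September 24, 1931.

September 24, 1931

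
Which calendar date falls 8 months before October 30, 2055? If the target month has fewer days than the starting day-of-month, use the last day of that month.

Subtracting 8 months from October 30, 2055.
month 10 − 8 = 2 → February 2055.
February 2055 has only 28 days (2055 is not a leap year — relevant if February), and the start was day 30, so the date clamps to February 28, 2055.

February 28, 2055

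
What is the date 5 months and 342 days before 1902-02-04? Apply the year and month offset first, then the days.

Counting back 5 months and 342 days from February 4, 1902: first the month/year part, then the days.
month 2 − 5 = -3, which is month 9 of year 1901 → September 1901.
Day 4 is valid in September, giving September 4, 1901.
Now subtract 342 days from September 4, 1901.
Going back 4 days from September 4, 1901 reaches the end of the previous month; 342 − 4 = 338 left.
August 1901 has 31 days: 338 − 31 = 307 left.
July 1901 has 31 days: 307 − 31 = 276 left.
June 1901 has 30 days: 276 − 30 = 246 left.
May 1901 has 31 days: 246 − 31 = 215 left.
April 1901 has 30 days: 215 − 30 = 185 left.
March 1901 has 31 days: 185 − 31 = 154 left.
February 1901 has 28 days (1901 is not a leap year): 154 − 28 = 126 left.
January 1901 has 31 days: 126 − 31 = 95 left.
December 1900 has 31 days: 95 − 31 = 64 left.
November 1900 has 30 days: 64 − 30 = 34 left.
October 1900 has 31 days: 34 − 31 = 3 left.
September 1900 has 30 days; 30 − 3 = 27 → September 27, 1900.

September 27, 1900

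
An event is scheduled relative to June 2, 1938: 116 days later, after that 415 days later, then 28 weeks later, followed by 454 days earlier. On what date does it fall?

Counting forward 116 days from June 2, 1938:
June has 30 days, so 30 − 2 = 28 days remain after June 2, 1938; 116 − 28 = 88 left.
July 1938 has 31 days: 88 − 31 = 57 left.
August 1938 has 31 days: 57 − 31 = 26 left.
26 days into September 1938 → September 26, 1938.
Adding 415 days from September 26, 1938:
September has 30 days, so 30 − 26 = 4 days remain after September 26, 1938; 415 − 4 = 411 left.
October 1938 has 31 days: 411 − 31 = 380 left.
November 1938 has 30 days: 380 − 30 = 350 left.
December 1938 has 31 days: 350 − 31 = 319 left.
January 1939 has 31 days: 319 − 31 = 288 left.
February 1939 has 28 days (1939 is not a leap year): 288 − 28 = 260 left.
March 1939 has 31 days: 260 − 31 = 229 left.
April 1939 has 30 days: 229 − 30 = 199 left.
May 1939 has 31 days: 199 − 31 = 168 left.
June 1939 has 30 days: 168 − 30 = 138 left.
July 1939 has 31 days: 138 − 31 = 107 left.
August 1939 has 31 days: 107 − 31 = 76 left.
September 1939 has 30 days: 76 − 30 = 46 left.
October 1939 has 31 days: 46 − 31 = 15 left.
15 days into November 1939 → November 15, 1939.
Adding 28 weeks (= 196 days) from November 15, 1939:
November has 30 days, so 30 − 15 = 15 days remain after November 15, 1939; 196 − 15 = 181 left.
December 1939 has 31 days: 181 − 31 = 150 left.
January 1940 has 31 days: 150 − 31 = 119 left.
February 1940 has 29 days (1940 is a leap year): 119 − 29 = 90 left.
March 1940 has 31 days: 90 − 31 = 59 left.
April 1940 has 30 days: 59 − 30 = 29 left.
29 days into May 1940 → May 29, 1940.
Going back 454 days from May 29, 1940:
Going back 29 days from May 29, 1940 reaches the end of the previous month; 454 − 29 = 425 left.
April 1940 has 30 days: 425 − 30 = 395 left.
March 1940 has 31 days: 395 − 31 = 364 left.
February 1940 has 29 days (1940 is a leap year): 364 − 29 = 335 left.
January 1940 has 31 days: 335 − 31 = 304 left.
December 1939 has 31 days: 304 − 31 = 273 left.
November 1939 has 30 days: 273 − 30 = 243 left.
October 1939 has 31 days: 243 − 31 = 212 left.
September 1939 has 30 days: 212 − 30 = 182 left.
August 1939 has 31 days: 182 − 31 = 151 left.
July 1939 has 31 days: 151 − 31 = 120 left.
June 1939 has 30 days: 120 − 30 = 90 left.
May 1939 has 31 days: 90 − 31 = 59 left.
April 1939 has 30 days: 59 − 30 = 29 left.
March 1939 has 31 days; 31 − 29 = 2 → March 2, 1939.

March 2, 1939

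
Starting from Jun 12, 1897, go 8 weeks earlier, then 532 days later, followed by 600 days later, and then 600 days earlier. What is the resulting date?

Going back 8 weeks (= 56 days) from June 12, 1897:
Going back 12 days from June 12, 1897 reaches the end of the previous month; 56 − 12 = 44 left.
May 1897 has 31 days: 44 − 31 = 13 left.
April 1897 has 30 days; 30 − 13 = 17 → April 17, 1897.
Adding 532 days from April 17, 1897:
April has 30 days, so 30 − 17 = 13 days remain after April 17, 1897; 532 − 13 = 519 left.
May 1897 has 31 days: 519 − 31 = 488 left.
June 1897 has 30 days: 488 − 30 = 458 left.
July 1897 has 31 days: 458 − 31 = 427 left.
August 1897 has 31 days: 427 − 31 = 396 left.
September 1897 has 30 days: 396 − 30 = 366 left.
October 1897 has 31 days: 366 − 31 = 335 left.
November 1897 has 30 days: 335 − 30 = 305 left.
December 1897 has 31 days: 305 − 31 = 274 left.
January 1898 has 31 days: 274 − 31 = 243 left.
February 1898 has 28 days (1898 is not a leap year): 243 − 28 = 215 left.
March 1898 has 31 days: 215 − 31 = 184 left.
April 1898 has 30 days: 184 − 30 = 154 left.
May 1898 has 31 days: 154 − 31 = 123 left.
June 1898 has 30 days: 123 − 30 = 93 left.
July 1898 has 31 days: 93 − 31 = 62 left.
August 1898 has 31 days: 62 − 31 = 31 left.
September 1898 has 30 days: 31 − 30 = 1 left.
1 day into October 1898 → October 1, 1898.
Advancing 600 days from October 1, 1898:
October has 31 days, so 31 − 1 = 30 days remain after October 1, 1898; 600 − 30 = 570 left.
November 1898 has 30 days: 570 − 30 = 540 left.
December 1898 has 31 days: 540 − 31 = 509 left.
January 1899 has 31 days: 509 − 31 = 478 left.
February 1899 has 28 days (1899 is not a leap year): 478 − 28 = 450 left.
March 1899 has 31 days: 450 − 31 = 419 left.
April 1899 has 30 days: 419 − 30 = 389 left.
May 1899 has 31 days: 389 − 31 = 358 left.
June 1899 has 30 days: 358 − 30 = 328 left.
July 1899 has 31 days: 328 − 31 = 297 left.
August 1899 has 31 days: 297 − 31 = 266 left.
September 1899 has 30 days: 266 − 30 = 236 left.
October 1899 has 31 days: 236 − 31 = 205 left.
November 1899 has 30 days: 205 − 30 = 175 left.
December 1899 has 31 days: 175 − 31 = 144 left.
January 1900 has 31 days: 144 − 31 = 113 left.
February 1900 has 28 days (1900 is not a leap year (divisible by 100 but not 400)): 113 − 28 = 85 left.
March 1900 has 31 days: 85 − 31 = 54 left.
April 1900 has 30 days: 54 − 30 = 24 left.
24 days into May 1900 → May 24, 1900.
Counting back 600 days from May 24, 1900:
Going back 24 days from May 24, 1900 reaches the end of the previous month; 600 − 24 = 576 left.
April 1900 has 30 days: 576 − 30 = 546 left.
March 1900 has 31 days: 546 − 31 = 515 left.
February 1900 has 28 days (1900 is not a leap year (divisible by 100 but not 400)): 515 − 28 = 487 left.
January 1900 has 31 days: 487 − 31 = 456 left.
December 1899 has 31 days: 456 − 31 = 425 left.
November 1899 has 30 days: 425 − 30 = 395 left.
October 1899 has 31 days: 395 − 31 = 364 left.
September 1899 has 30 days: 364 − 30 = 334 left.
August 1899 has 31 days: 334 − 31 = 303 left.
July 1899 has 31 days: 303 − 31 = 272 left.
June 1899 has 30 days: 272 − 30 = 242 left.
May 1899 has 31 days: 242 − 31 = 211 left.
April 1899 has 30 days: 211 − 30 = 181 left.
March 1899 has 31 days: 181 − 31 = 150 left.
February 1899 has 28 days (1899 is not a leap year): 150 − 28 = 122 left.
January 1899 has 31 days: 122 − 31 = 91 left.
December 1898 has 31 days: 91 − 31 = 60 left.
November 1898 has 30 days: 60 − 30 = 30 left.
October 1898 has 31 days; 31 − 30 = 1 → October 1, 1898.

October 1, 1898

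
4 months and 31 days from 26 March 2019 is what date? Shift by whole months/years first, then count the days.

August 26, 2019

Counting forward 4 months and 31 days from March 26, 2019: first the month/year part, then the days.
month 3 + 4 = 7 → July 2019.
Day 26 is valid in July, giving July 26, 2019.
Now add 31 days from July 26, 2019.
July has 31 days, so 31 − 26 = 5 days remain after July 26, 2019; 31 − 5 = 26 left.
26 days into August 2019 → August 26, 2019.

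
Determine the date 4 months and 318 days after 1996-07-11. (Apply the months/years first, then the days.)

September 25, 1997

Advancing 4 months and 318 days from July 11, 1996: first the month/year part, then the days.
month 7 + 4 = 11 → November 1996.
Day 11 is valid in November, giving November 11, 1996.
Now add 318 days from November 11, 1996.
November has 30 days, so 30 − 11 = 19 days remain after November 11, 1996; 318 − 19 = 299 left.
December 1996 has 31 days: 299 − 31 = 268 left.
January 1997 has 31 days: 268 − 31 = 237 left.
February 1997 has 28 days (1997 is not a leap year): 237 − 28 = 209 left.
March 1997 has 31 days: 209 − 31 = 178 left.
April 1997 has 30 days: 178 − 30 = 148 left.
May 1997 has 31 days: 148 − 31 = 117 left.
June 1997 has 30 days: 117 − 30 = 87 left.
July 1997 has 31 days: 87 − 31 = 56 left.
August 1997 has 31 days: 56 − 31 = 25 left.
25 days into September 1997 → September 25, 1997.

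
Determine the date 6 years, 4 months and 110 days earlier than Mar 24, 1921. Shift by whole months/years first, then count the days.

August 6, 1914

Going back 6 years, 4 months and 110 days from March 24, 1921: first the month/year part, then the days.
-6 years → 1915; month 3 − 4 = -1, which is month 11 of year 1914 → November 1914.
Day 24 is valid in November, giving November 24, 1914.
Now subtract 110 days from November 24, 1914.
Going back 24 days from November 24, 1914 reaches the end of the previous month; 110 − 24 = 86 left.
October 1914 has 31 days: 86 − 31 = 55 left.
September 1914 has 30 days: 55 − 30 = 25 left.
August 1914 has 31 days; 31 − 25 = 6 → August 6, 1914.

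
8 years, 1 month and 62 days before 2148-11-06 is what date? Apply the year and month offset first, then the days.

August 5, 2140

Subtracting 8 years, 1 month and 62 days from November 6, 2148: first the month/year part, then the days.
-8 years → 2140; month 11 − 1 = 10 → October 2140.
Day 6 is valid in October, giving October 6, 2140.
Now subtract 62 days from October 6, 2140.
Going back 6 days from October 6, 2140 reaches the end of the previous month; 62 − 6 = 56 left.
September 2140 has 30 days: 56 − 30 = 26 left.
August 2140 has 31 days; 31 − 26 = 5 → August 5, 2140.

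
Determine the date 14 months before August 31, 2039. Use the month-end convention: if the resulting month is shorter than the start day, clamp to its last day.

June 30, 2038

Subtracting 14 months from August 31, 2039.
month 8 − 14 = -6, which is month 6 of year 2038 → June 2038.
June 2038 has only 30 days and the start was day 31, so the date clamps to June 30, 2038.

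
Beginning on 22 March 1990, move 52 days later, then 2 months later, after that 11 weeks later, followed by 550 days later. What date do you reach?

March 31, 1992

Adding 52 days from March 22, 1990:
March has 31 days, so 31 − 22 = 9 days remain after March 22, 1990; 52 − 9 = 43 left.
April 1990 has 30 days: 43 − 30 = 13 left.
13 days into May 1990 → May 13, 1990.
Counting forward 2 months from May 13, 1990:
month 5 + 2 = 7 → July 1990.
Day 13 is valid in July, giving July 13, 1990.
Counting forward 11 weeks (= 77 days) from July 13, 1990:
July has 31 days, so 31 − 13 = 18 days remain after July 13, 1990; 77 − 18 = 59 left.
August 1990 has 31 days: 59 − 31 = 28 left.
28 days into September 1990 → September 28, 1990.
Advancing 550 days from September 28, 1990:
September has 30 days, so 30 − 28 = 2 days remain after September 28, 1990; 550 − 2 = 548 left.
October 1990 has 31 days: 548 − 31 = 517 left.
November 1990 has 30 days: 517 − 30 = 487 left.
December 1990 has 31 days: 487 − 31 = 456 left.
January 1991 has 31 days: 456 − 31 = 425 left.
February 1991 has 28 days (1991 is not a leap year): 425 − 28 = 397 left.
March 1991 has 31 days: 397 − 31 = 366 left.
April 1991 has 30 days: 366 − 30 = 336 left.
May 1991 has 31 days: 336 − 31 = 305 left.
June 1991 has 30 days: 305 − 30 = 275 left.
July 1991 has 31 days: 275 − 31 = 244 left.
August 1991 has 31 days: 244 − 31 = 213 left.
September 1991 has 30 days: 213 − 30 = 183 left.
October 1991 has 31 days: 183 − 31 = 152 left.
November 1991 has 30 days: 152 − 30 = 122 left.
December 1991 has 31 days: 122 − 31 = 91 left.
January 1992 has 31 days: 91 − 31 = 60 left.
February 1992 has 29 days (1992 is a leap year): 60 − 29 = 31 left.
31 days into March 1992 → March 31, 1992.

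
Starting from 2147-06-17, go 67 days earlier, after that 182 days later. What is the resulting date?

October 10, 2147

Going back 67 days from June 17, 2147:
Going back 17 days from June 17, 2147 reaches the end of the previous month; 67 − 17 = 50 left.
May 2147 has 31 days: 50 − 31 = 19 left.
April 2147 has 30 days; 30 − 19 = 11 → April 11, 2147.
Adding 182 days from April 11, 2147:
April has 30 days, so 30 − 11 = 19 days remain after April 11, 2147; 182 − 19 = 163 left.
May 2147 has 31 days: 163 − 31 = 132 left.
June 2147 has 30 days: 132 − 30 = 102 left.
July 2147 has 31 days: 102 − 31 = 71 left.
August 2147 has 31 days: 71 − 31 = 40 left.
September 2147 has 30 days: 40 − 30 = 10 left.
10 days into October 2147 → October 10, 2147.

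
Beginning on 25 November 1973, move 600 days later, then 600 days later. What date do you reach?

March 9, 1977

Adding 600 days from November 25, 1973:
November has 30 days, so 30 − 25 = 5 days remain after November 25, 1973; 600 − 5 = 595 left.
December 1973 has 31 days: 595 − 31 = 564 left.
January 1974 has 31 days: 564 − 31 = 533 left.
February 1974 has 28 days (1974 is not a leap year): 533 − 28 = 505 left.
March 1974 has 31 days: 505 − 31 = 474 left.
April 1974 has 30 days: 474 − 30 = 444 left.
May 1974 has 31 days: 444 − 31 = 413 left.
June 1974 has 30 days: 413 − 30 = 383 left.
July 1974 has 31 days: 383 − 31 = 352 left.
August 1974 has 31 days: 352 − 31 = 321 left.
September 1974 has 30 days: 321 − 30 = 291 left.
October 1974 has 31 days: 291 − 31 = 260 left.
November 1974 has 30 days: 260 − 30 = 230 left.
December 1974 has 31 days: 230 − 31 = 199 left.
January 1975 has 31 days: 199 − 31 = 168 left.
February 1975 has 28 days (1975 is not a leap year): 168 − 28 = 140 left.
March 1975 has 31 days: 140 − 31 = 109 left.
April 1975 has 30 days: 109 − 30 = 79 left.
May 1975 has 31 days: 79 − 31 = 48 left.
June 1975 has 30 days: 48 − 30 = 18 left.
18 days into July 1975 → July 18, 1975.
Advancing 600 days from July 18, 1975:
July has 31 days, so 31 − 18 = 13 days remain after July 18, 1975; 600 − 13 = 587 left.
August 1975 has 31 days: 587 − 31 = 556 left.
September 1975 has 30 days: 556 − 30 = 526 left.
October 1975 has 31 days: 526 − 31 = 495 left.
November 1975 has 30 days: 495 − 30 = 465 left.
December 1975 has 31 days: 465 − 31 = 434 left.
January 1976 has 31 days: 434 − 31 = 403 left.
February 1976 has 29 days (1976 is a leap year): 403 − 29 = 374 left.
March 1976 has 31 days: 374 − 31 = 343 left.
April 1976 has 30 days: 343 − 30 = 313 left.
May 1976 has 31 days: 313 − 31 = 282 left.
June 1976 has 30 days: 282 − 30 = 252 left.
July 1976 has 31 days: 252 − 31 = 221 left.
August 1976 has 31 days: 221 − 31 = 190 left.
September 1976 has 30 days: 190 − 30 = 160 left.
October 1976 has 31 days: 160 − 31 = 129 left.
November 1976 has 30 days: 129 − 30 = 99 left.
December 1976 has 31 days: 99 − 31 = 68 left.
January 1977 has 31 days: 68 − 31 = 37 left.
February 1977 has 28 days (1977 is not a leap year): 37 − 28 = 9 left.
9 days into March 1977 → March 9, 1977.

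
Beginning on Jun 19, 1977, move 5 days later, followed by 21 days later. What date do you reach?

Advancing 5 days from June 19, 1977:
June has 30 days; 19 + 5 = 24, still in June.
Counting forward 21 days from June 24, 1977:
June has 30 days, so 30 − 24 = 6 days remain after June 24, 1977; 21 − 6 = 15 left.
15 days into July 1977 → July 15, 1977.

July 15, 1977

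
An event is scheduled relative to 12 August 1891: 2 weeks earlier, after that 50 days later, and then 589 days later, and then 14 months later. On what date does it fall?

June 28, 1894

Counting back 2 weeks (= 14 days) from August 12, 1891:
Going back 12 days from August 12, 1891 reaches the end of the previous month; 14 − 12 = 2 left.
July 1891 has 31 days; 31 − 2 = 29 → July 29, 1891.
Adding 50 days from July 29, 1891:
July has 31 days, so 31 − 29 = 2 days remain after July 29, 1891; 50 − 2 = 48 left.
August 1891 has 31 days: 48 − 31 = 17 left.
17 days into September 1891 → September 17, 1891.
Advancing 589 days from September 17, 1891:
September has 30 days, so 30 − 17 = 13 days remain after September 17, 1891; 589 − 13 = 576 left.
October 1891 has 31 days: 576 − 31 = 545 left.
November 1891 has 30 days: 545 − 30 = 515 left.
December 1891 has 31 days: 515 − 31 = 484 left.
January 1892 has 31 days: 484 − 31 = 453 left.
February 1892 has 29 days (1892 is a leap year): 453 − 29 = 424 left.
March 1892 has 31 days: 424 − 31 = 393 left.
April 1892 has 30 days: 393 − 30 = 363 left.
May 1892 has 31 days: 363 − 31 = 332 left.
June 1892 has 30 days: 332 − 30 = 302 left.
July 1892 has 31 days: 302 − 31 = 271 left.
August 1892 has 31 days: 271 − 31 = 240 left.
September 1892 has 30 days: 240 − 30 = 210 left.
October 1892 has 31 days: 210 − 31 = 179 left.
November 1892 has 30 days: 179 − 30 = 149 left.
December 1892 has 31 days: 149 − 31 = 118 left.
January 1893 has 31 days: 118 − 31 = 87 left.
February 1893 has 28 days (1893 is not a leap year): 87 − 28 = 59 left.
March 1893 has 31 days: 59 − 31 = 28 left.
28 days into April 1893 → April 28, 1893.
Counting forward 14 months from April 28, 1893:
month 4 + 14 = 18, which is month 6 of year 1894 → June 1894.
Day 28 is valid in June, giving June 28, 1894.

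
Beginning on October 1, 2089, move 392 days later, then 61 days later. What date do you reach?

Adding 392 days from October 1, 2089:
October has 31 days, so 31 − 1 = 30 days remain after October 1, 2089; 392 − 30 = 362 left.
November 2089 has 30 days: 362 − 30 = 332 left.
December 2089 has 31 days: 332 − 31 = 301 left.
January 2090 has 31 days: 301 − 31 = 270 left.
February 2090 has 28 days (2090 is not a leap year): 270 − 28 = 242 left.
March 2090 has 31 days: 242 − 31 = 211 left.
April 2090 has 30 days: 211 − 30 = 181 left.
May 2090 has 31 days: 181 − 31 = 150 left.
June 2090 has 30 days: 150 − 30 = 120 left.
July 2090 has 31 days: 120 − 31 = 89 left.
August 2090 has 31 days: 89 − 31 = 58 left.
September 2090 has 30 days: 58 − 30 = 28 left.
28 days into October 2090 → October 28, 2090.
Counting forward 61 days from October 28, 2090:
October has 31 days, so 31 − 28 = 3 days remain after October 28, 2090; 61 − 3 = 58 left.
November 2090 has 30 days: 58 − 30 = 28 left.
28 days into December 2090 → December 28, 2090.

December 28, 2090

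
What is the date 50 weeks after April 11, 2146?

Adding 50 weeks = 350 days from April 11, 2146.
April has 30 days, so 30 − 11 = 19 days remain after April 11, 2146; 350 − 19 = 331 left.
May 2146 has 31 days: 331 − 31 = 300 left.
June 2146 has 30 days: 300 − 30 = 270 left.
July 2146 has 31 days: 270 − 31 = 239 left.
August 2146 has 31 days: 239 − 31 = 208 left.
September 2146 has 30 days: 208 − 30 = 178 left.
October 2146 has 31 days: 178 − 31 = 147 left.
November 2146 has 30 days: 147 − 30 = 117 left.
December 2146 has 31 days: 117 − 31 = 86 left.
January 2147 has 31 days: 86 − 31 = 55 left.
February 2147 has 28 days (2147 is not a leap year): 55 − 28 = 27 left.
27 days into March 2147 → March 27, 2147.

March 27, 2147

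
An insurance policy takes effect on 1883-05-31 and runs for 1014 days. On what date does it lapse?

March 10, 1886

Advancing 1014 days from May 31, 1883.
May has 31 days, so 31 − 31 = 0 days remain after May 31, 1883; 1014 − 0 = 1014 left.
June 1883 has 30 days: 1014 − 30 = 984 left.
July 1883 has 31 days: 984 − 31 = 953 left.
August 1883 has 31 days: 953 − 31 = 922 left.
September 1883 has 30 days: 922 − 30 = 892 left.
October 1883 has 31 days: 892 − 31 = 861 left.
November 1883 has 30 days: 861 − 30 = 831 left.
December 1883 has 31 days: 831 − 31 = 800 left.
January 1884 has 31 days: 800 − 31 = 769 left.
February 1884 has 29 days (1884 is a leap year): 769 − 29 = 740 left.
March 1884 has 31 days: 740 − 31 = 709 left.
April 1884 has 30 days: 709 − 30 = 679 left.
May 1884 has 31 days: 679 − 31 = 648 left.
June 1884 has 30 days: 648 − 30 = 618 left.
July 1884 has 31 days: 618 − 31 = 587 left.
August 1884 has 31 days: 587 − 31 = 556 left.
September 1884 has 30 days: 556 − 30 = 526 left.
October 1884 has 31 days: 526 − 31 = 495 left.
November 1884 has 30 days: 495 − 30 = 465 left.
December 1884 has 31 days: 465 − 31 = 434 left.
January 1885 has 31 days: 434 − 31 = 403 left.
February 1885 has 28 days (1885 is not a leap year): 403 − 28 = 375 left.
March 1885 has 31 days: 375 − 31 = 344 left.
April 1885 has 30 days: 344 − 30 = 314 left.
May 1885 has 31 days: 314 − 31 = 283 left.
June 1885 has 30 days: 283 − 30 = 253 left.
July 1885 has 31 days: 253 − 31 = 222 left.
August 1885 has 31 days: 222 − 31 = 191 left.
September 1885 has 30 days: 191 − 30 = 161 left.
October 1885 has 31 days: 161 − 31 = 130 left.
November 1885 has 30 days: 130 − 30 = 100 left.
December 1885 has 31 days: 100 − 31 = 69 left.
January 1886 has 31 days: 69 − 31 = 38 left.
February 1886 has 28 days (1886 is not a leap year): 38 − 28 = 10 left.
10 days into March 1886 → March 10, 1886.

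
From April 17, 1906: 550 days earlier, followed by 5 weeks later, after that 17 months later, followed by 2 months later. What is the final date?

June 18, 1906

Counting back 550 days from April 17, 1906:
Going back 17 days from April 17, 1906 reaches the end of the previous month; 550 − 17 = 533 left.
March 1906 has 31 days: 533 − 31 = 502 left.
February 1906 has 28 days (1906 is not a leap year): 502 − 28 = 474 left.
January 1906 has 31 days: 474 − 31 = 443 left.
December 1905 has 31 days: 443 − 31 = 412 left.
November 1905 has 30 days: 412 − 30 = 382 left.
October 1905 has 31 days: 382 − 31 = 351 left.
September 1905 has 30 days: 351 − 30 = 321 left.
August 1905 has 31 days: 321 − 31 = 290 left.
July 1905 has 31 days: 290 − 31 = 259 left.
June 1905 has 30 days: 259 − 30 = 229 left.
May 1905 has 31 days: 229 − 31 = 198 left.
April 1905 has 30 days: 198 − 30 = 168 left.
March 1905 has 31 days: 168 − 31 = 137 left.
February 1905 has 28 days (1905 is not a leap year): 137 − 28 = 109 left.
January 1905 has 31 days: 109 − 31 = 78 left.
December 1904 has 31 days: 78 − 31 = 47 left.
November 1904 has 30 days: 47 − 30 = 17 left.
October 1904 has 31 days; 31 − 17 = 14 → October 14, 1904.
Adding 5 weeks (= 35 days) from October 14, 1904:
October has 31 days, so 31 − 14 = 17 days remain after October 14, 1904; 35 − 17 = 18 left.
18 days into November 1904 → November 18, 1904.
Counting forward 17 months from November 18, 1904:
month 11 + 17 = 28, which is month 4 of year 1906 → April 1906.
Day 18 is valid in April, giving April 18, 1906.
Advancing 2 months from April 18, 1906:
month 4 + 2 = 6 → June 1906.
Day 18 is valid in June, giving June 18, 1906.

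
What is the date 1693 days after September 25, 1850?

Advancing 1693 days from September 25, 1850.
September has 30 days, so 30 − 25 = 5 days remain after September 25, 1850; 1693 − 5 = 1688 left.
October 1850 has 31 days: 1688 − 31 = 1657 left.
November 1850 has 30 days: 1657 − 30 = 1627 left.
December 1850 has 31 days: 1627 − 31 = 1596 left.
January 1851 has 31 days: 1596 − 31 = 1565 left.
February 1851 has 28 days (1851 is not a leap year): 1565 − 28 = 1537 left.
March 1851 has 31 days: 1537 − 31 = 1506 left.
April 1851 has 30 days: 1506 − 30 = 1476 left.
May 1851 has 31 days: 1476 − 31 = 1445 left.
June 1851 has 30 days: 1445 − 30 = 1415 left.
July 1851 has 31 days: 1415 − 31 = 1384 left.
August 1851 has 31 days: 1384 − 31 = 1353 left.
September 1851 has 30 days: 1353 − 30 = 1323 left.
October 1851 has 31 days: 1323 − 31 = 1292 left.
November 1851 has 30 days: 1292 − 30 = 1262 left.
December 1851 has 31 days: 1262 − 31 = 1231 left.
January 1852 has 31 days: 1231 − 31 = 1200 left.
February 1852 has 29 days (1852 is a leap year): 1200 − 29 = 1171 left.
March 1852 has 31 days: 1171 − 31 = 1140 left.
April 1852 has 30 days: 1140 − 30 = 1110 left.
May 1852 has 31 days: 1110 − 31 = 1079 left.
June 1852 has 30 days: 1079 − 30 = 1049 left.
July 1852 has 31 days: 1049 − 31 = 1018 left.
August 1852 has 31 days: 1018 − 31 = 987 left.
September 1852 has 30 days: 987 − 30 = 957 left.
October 1852 has 31 days: 957 − 31 = 926 left.
November 1852 has 30 days: 926 − 30 = 896 left.
December 1852 has 31 days: 896 − 31 = 865 left.
January 1853 has 31 days: 865 − 31 = 834 left.
February 1853 has 28 days (1853 is not a leap year): 834 − 28 = 806 left.
March 1853 has 31 days: 806 − 31 = 775 left.
April 1853 has 30 days: 775 − 30 = 745 left.
May 1853 has 31 days: 745 − 31 = 714 left.
June 1853 has 30 days: 714 − 30 = 684 left.
July 1853 has 31 days: 684 − 31 = 653 left.
August 1853 has 31 days: 653 − 31 = 622 left.
September 1853 has 30 days: 622 − 30 = 592 left.
October 1853 has 31 days: 592 − 31 = 561 left.
November 1853 has 30 days: 561 − 30 = 531 left.
December 1853 has 31 days: 531 − 31 = 500 left.
January 1854 has 31 days: 500 − 31 = 469 left.
February 1854 has 28 days (1854 is not a leap year): 469 − 28 = 441 left.
March 1854 has 31 days: 441 − 31 = 410 left.
April 1854 has 30 days: 410 − 30 = 380 left.
May 1854 has 31 days: 380 − 31 = 349 left.
June 1854 has 30 days: 349 − 30 = 319 left.
July 1854 has 31 days: 319 − 31 = 288 left.
August 1854 has 31 days: 288 − 31 = 257 left.
September 1854 has 30 days: 257 − 30 = 227 left.
October 1854 has 31 days: 227 − 31 = 196 left.
November 1854 has 30 days: 196 − 30 = 166 left.
December 1854 has 31 days: 166 − 31 = 135 left.
January 1855 has 31 days: 135 − 31 = 104 left.
February 1855 has 28 days (1855 is not a leap year): 104 − 28 = 76 left.
March 1855 has 31 days: 76 − 31 = 45 left.
April 1855 has 30 days: 45 − 30 = 15 left.
15 days into May 1855 → May 15, 1855.

May 15, 1855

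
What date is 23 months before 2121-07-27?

Subtracting 23 months from July 27, 2121.
month 7 − 23 = -16, which is month 8 of year 2119 → August 2119.
Day 27 is valid in August, giving August 27, 2119.

August 27, 2119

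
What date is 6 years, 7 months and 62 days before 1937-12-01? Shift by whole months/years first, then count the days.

Subtracting 6 years, 7 months and 62 days from December 1, 1937: first the month/year part, then the days.
-6 years → 1931; month 12 − 7 = 5 → May 1931.
Day 1 is valid in May, giving May 1, 1931.
Now subtract 62 days from May 1, 1931.
Going back 1 day from May 1, 1931 reaches the end of the previous month; 62 − 1 = 61 left.
April 1931 has 30 days: 61 − 30 = 31 left.
March 1931 has 31 days: 31 − 31 = 0 left.
February 1931 has 28 days; 28 − 0 = 28 → February 28, 1931.

February 28, 1931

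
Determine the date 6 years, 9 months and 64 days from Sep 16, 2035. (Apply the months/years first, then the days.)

Counting forward 6 years, 9 months and 64 days from September 16, 2035: first the month/year part, then the days.
+6 years → 2041; month 9 + 9 = 18, which is month 6 of year 2042 → June 2042.
Day 16 is valid in June, giving June 16, 2042.
Now add 64 days from June 16, 2042.
June has 30 days, so 30 − 16 = 14 days remain after June 16, 2042; 64 − 14 = 50 left.
July 2042 has 31 days: 50 − 31 = 19 left.
19 days into August 2042 → August 19, 2042.

August 19, 2042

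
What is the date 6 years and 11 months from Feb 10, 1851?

Counting forward 6 years and 11 months from February 10, 1851.
+6 years → 1857; month 2 + 11 = 13, which is month 1 of year 1858 → January 1858.
Day 10 is valid in January, giving January 10, 1858.

January 10, 1858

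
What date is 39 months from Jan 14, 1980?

April 14, 1983

Counting forward 39 months from January 14, 1980.
month 1 + 39 = 40, which is month 4 of year 1983 → April 1983.
Day 14 is valid in April, giving April 14, 1983.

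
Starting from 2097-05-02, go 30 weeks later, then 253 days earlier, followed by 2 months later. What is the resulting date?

Advancing 30 weeks (= 210 days) from May 2, 2097:
May has 31 days, so 31 − 2 = 29 days remain after May 2, 2097; 210 − 29 = 181 left.
June 2097 has 30 days: 181 − 30 = 151 left.
July 2097 has 31 days: 151 − 31 = 120 left.
August 2097 has 31 days: 120 − 31 = 89 left.
September 2097 has 30 days: 89 − 30 = 59 left.
October 2097 has 31 days: 59 − 31 = 28 left.
28 days into November 2097 → November 28, 2097.
Subtracting 253 days from November 28, 2097:
Going back 28 days from November 28, 2097 reaches the end of the previous month; 253 − 28 = 225 left.
October 2097 has 31 days: 225 − 31 = 194 left.
September 2097 has 30 days: 194 − 30 = 164 left.
August 2097 has 31 days: 164 − 31 = 133 left.
July 2097 has 31 days: 133 − 31 = 102 left.
June 2097 has 30 days: 102 − 30 = 72 left.
May 2097 has 31 days: 72 − 31 = 41 left.
April 2097 has 30 days: 41 − 30 = 11 left.
March 2097 has 31 days; 31 − 11 = 20 → March 20, 2097.
Advancing 2 months from March 20, 2097:
month 3 + 2 = 5 → May 2097.
Day 20 is valid in May, giving May 20, 2097.

May 20, 2097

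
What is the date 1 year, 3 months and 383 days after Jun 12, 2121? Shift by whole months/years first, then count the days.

September 30, 2123

Advancing 1 year, 3 months and 383 days from June 12, 2121: first the month/year part, then the days.
+1 year → 2122; month 6 + 3 = 9 → September 2122.
Day 12 is valid in September, giving September 12, 2122.
Now add 383 days from September 12, 2122.
September has 30 days, so 30 − 12 = 18 days remain after September 12, 2122; 383 − 18 = 365 left.
October 2122 has 31 days: 365 − 31 = 334 left.
November 2122 has 30 days: 334 − 30 = 304 left.
December 2122 has 31 days: 304 − 31 = 273 left.
January 2123 has 31 days: 273 − 31 = 242 left.
February 2123 has 28 days (2123 is not a leap year): 242 − 28 = 214 left.
March 2123 has 31 days: 214 − 31 = 183 left.
April 2123 has 30 days: 183 − 30 = 153 left.
May 2123 has 31 days: 153 − 31 = 122 left.
June 2123 has 30 days: 122 − 30 = 92 left.
July 2123 has 31 days: 92 − 31 = 61 left.
August 2123 has 31 days: 61 − 31 = 30 left.
30 days into September 2123 → September 30, 2123.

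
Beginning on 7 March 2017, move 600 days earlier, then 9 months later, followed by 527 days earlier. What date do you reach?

November 6, 2014

Counting back 600 days from March 7, 2017:
Going back 7 days from March 7, 2017 reaches the end of the previous month; 600 − 7 = 593 left.
February 2017 has 28 days (2017 is not a leap year): 593 − 28 = 565 left.
January 2017 has 31 days: 565 − 31 = 534 left.
December 2016 has 31 days: 534 − 31 = 503 left.
November 2016 has 30 days: 503 − 30 = 473 left.
October 2016 has 31 days: 473 − 31 = 442 left.
September 2016 has 30 days: 442 − 30 = 412 left.
August 2016 has 31 days: 412 − 31 = 381 left.
July 2016 has 31 days: 381 − 31 = 350 left.
June 2016 has 30 days: 350 − 30 = 320 left.
May 2016 has 31 days: 320 − 31 = 289 left.
April 2016 has 30 days: 289 − 30 = 259 left.
March 2016 has 31 days: 259 − 31 = 228 left.
February 2016 has 29 days (2016 is a leap year): 228 − 29 = 199 left.
January 2016 has 31 days: 199 − 31 = 168 left.
December 2015 has 31 days: 168 − 31 = 137 left.
November 2015 has 30 days: 137 − 30 = 107 left.
October 2015 has 31 days: 107 − 31 = 76 left.
September 2015 has 30 days: 76 − 30 = 46 left.
August 2015 has 31 days: 46 − 31 = 15 left.
July 2015 has 31 days; 31 − 15 = 16 → July 16, 2015.
Counting forward 9 months from July 16, 2015:
month 7 + 9 = 16, which is month 4 of year 2016 → April 2016.
Day 16 is valid in April, giving April 16, 2016.
Subtracting 527 days from April 16, 2016:
Going back 16 days from April 16, 2016 reaches the end of the previous month; 527 − 16 = 511 left.
March 2016 has 31 days: 511 − 31 = 480 left.
February 2016 has 29 days (2016 is a leap year): 480 − 29 = 451 left.
January 2016 has 31 days: 451 − 31 = 420 left.
December 2015 has 31 days: 420 − 31 = 389 left.
November 2015 has 30 days: 389 − 30 = 359 left.
October 2015 has 31 days: 359 − 31 = 328 left.
September 2015 has 30 days: 328 − 30 = 298 left.
August 2015 has 31 days: 298 − 31 = 267 left.
July 2015 has 31 days: 267 − 31 = 236 left.
June 2015 has 30 days: 236 − 30 = 206 left.
May 2015 has 31 days: 206 − 31 = 175 left.
April 2015 has 30 days: 175 − 30 = 145 left.
March 2015 has 31 days: 145 − 31 = 114 left.
February 2015 has 28 days (2015 is not a leap year): 114 − 28 = 86 left.
January 2015 has 31 days: 86 − 31 = 55 left.
December 2014 has 31 days: 55 − 31 = 24 left.
November 2014 has 30 days; 30 − 24 = 6 → November 6, 2014.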